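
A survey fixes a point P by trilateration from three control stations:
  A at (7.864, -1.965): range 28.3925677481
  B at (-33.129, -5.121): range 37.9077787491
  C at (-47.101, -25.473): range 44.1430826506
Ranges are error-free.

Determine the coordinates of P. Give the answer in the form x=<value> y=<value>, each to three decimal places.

x=-3.041 y=-28.180

eq1: (x − 7.864)² + (y + 1.965)² = 28.3925677481²
eq2: (x + 33.129)² + (y + 5.121)² = 37.9077787491²
eq3: (x + 47.101)² + (y + 25.473)² = 44.1430826506²
eq2−eq1, eq2−eq3 (x²,y² cancel):
  81.986·x + 6.312·y = -427.189775
  -27.944·x − 40.704·y = 1232.010592
det = 81.986·-40.704 − 6.312·-27.944 = -3160.775616
x = (-427.189775·-40.704 − 6.312·1232.010592) / -3160.775616 = -3.040988
y = (81.986·1232.010592 − -427.189775·-27.944) / -3160.775616 = -28.179865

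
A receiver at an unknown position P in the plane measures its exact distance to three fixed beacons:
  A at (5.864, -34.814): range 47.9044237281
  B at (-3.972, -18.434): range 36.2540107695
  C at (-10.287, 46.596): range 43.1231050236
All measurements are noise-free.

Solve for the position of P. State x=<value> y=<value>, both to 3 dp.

x=15.583 y=12.094

eq1: (x − 5.864)² + (y + 34.814)² = 47.9044237281²
eq2: (x + 3.972)² + (y + 18.434)² = 36.2540107695²
eq3: (x + 10.287)² + (y − 46.596)² = 43.1231050236²
eq3−eq1, eq3−eq2 (x²,y² cancel):
  32.302·x − 162.820·y = -1465.840119
  12.630·x − 130.060·y = -1376.171555
det = 32.302·-130.060 − -162.820·12.630 = -2144.781520
x = (-1465.840119·-130.060 − -162.820·-1376.171555) / -2144.781520 = 15.582513
y = (32.302·-1376.171555 − -1465.840119·12.630) / -2144.781520 = 12.094254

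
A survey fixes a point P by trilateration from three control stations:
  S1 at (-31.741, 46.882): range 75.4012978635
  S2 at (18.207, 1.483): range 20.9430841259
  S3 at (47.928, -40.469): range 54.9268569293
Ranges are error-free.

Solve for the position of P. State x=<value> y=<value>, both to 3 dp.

eq1: (x + 31.741)² + (y − 46.882)² = 75.4012978635²
eq2: (x − 18.207)² + (y − 1.483)² = 20.9430841259²
eq3: (x − 47.928)² + (y + 40.469)² = 54.9268569293²
eq2−eq1, eq2−eq3 (x²,y² cancel):
  -99.896·x + 90.798·y = -2375.024080
  59.442·x − 83.904·y = 1022.792168
det = -99.896·-83.904 − 90.798·59.442 = 2984.459268
x = (-2375.024080·-83.904 − 90.798·1022.792168) / 2984.459268 = 35.653540
y = (-99.896·1022.792168 − -2375.024080·59.442) / 2984.459268 = 13.068811

x=35.654 y=13.069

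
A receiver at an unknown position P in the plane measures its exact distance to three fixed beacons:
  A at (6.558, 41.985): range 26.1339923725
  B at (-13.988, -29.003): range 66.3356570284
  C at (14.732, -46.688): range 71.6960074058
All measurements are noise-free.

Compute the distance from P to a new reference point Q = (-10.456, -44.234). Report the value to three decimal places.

77.359

eq1: (x − 6.558)² + (y − 41.985)² = 26.1339923725²
eq2: (x + 13.988)² + (y + 29.003)² = 66.3356570284²
eq3: (x − 14.732)² + (y + 46.688)² = 71.6960074058²
eq2−eq1, eq2−eq3 (x²,y² cancel):
  41.092·x + 141.976·y = 4486.343272
  57.440·x − 35.370·y = 620.064930
det = 41.092·-35.370 − 141.976·57.440 = -9608.525480
x = (4486.343272·-35.370 − 141.976·620.064930) / -9608.525480 = 25.676812
y = (41.092·620.064930 − 4486.343272·57.440) / -9608.525480 = 24.167688
|P − Q| = √((25.676812 − -10.456)² + (24.167688 − -44.234)²) = 77.358717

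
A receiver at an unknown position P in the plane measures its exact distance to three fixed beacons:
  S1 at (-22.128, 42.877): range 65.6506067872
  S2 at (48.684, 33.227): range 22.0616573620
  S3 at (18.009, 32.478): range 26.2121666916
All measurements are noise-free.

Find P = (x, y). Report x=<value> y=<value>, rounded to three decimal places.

eq1: (x + 22.128)² + (y − 42.877)² = 65.6506067872²
eq2: (x − 48.684)² + (y − 33.227)² = 22.0616573620²
eq3: (x − 18.009)² + (y − 32.478)² = 26.2121666916²
eq1−eq3, eq1−eq2 (x²,y² cancel):
  80.274·x − 20.798·y = 2673.983541
  141.624·x − 19.300·y = 4969.365318
det = 80.274·-19.300 − -20.798·141.624 = 1396.207752
x = (2673.983541·-19.300 − -20.798·4969.365318) / 1396.207752 = 37.061087
y = (80.274·4969.365318 − 2673.983541·141.624) / 1396.207752 = 14.475343

x=37.061 y=14.475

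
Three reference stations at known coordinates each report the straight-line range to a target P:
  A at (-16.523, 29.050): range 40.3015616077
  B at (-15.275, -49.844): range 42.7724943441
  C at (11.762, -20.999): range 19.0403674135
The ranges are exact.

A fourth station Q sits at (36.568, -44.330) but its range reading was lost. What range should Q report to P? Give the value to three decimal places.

53.068

eq1: (x + 16.523)² + (y − 29.050)² = 40.3015616077²
eq2: (x + 15.275)² + (y + 49.844)² = 42.7724943441²
eq3: (x − 11.762)² + (y + 20.999)² = 19.0403674135²
eq2−eq1, eq2−eq3 (x²,y² cancel):
  -2.496·x + 157.788·y = -1395.567528
  54.074·x + 57.690·y = -671.496635
det = -2.496·57.690 − 157.788·54.074 = -8676.222552
x = (-1395.567528·57.690 − 157.788·-671.496635) / -8676.222552 = -2.932592
y = (-2.496·-671.496635 − -1395.567528·54.074) / -8676.222552 = -8.890963
|P − Q| = √((-2.932592 − 36.568)² + (-8.890963 − -44.330)²) = 53.068089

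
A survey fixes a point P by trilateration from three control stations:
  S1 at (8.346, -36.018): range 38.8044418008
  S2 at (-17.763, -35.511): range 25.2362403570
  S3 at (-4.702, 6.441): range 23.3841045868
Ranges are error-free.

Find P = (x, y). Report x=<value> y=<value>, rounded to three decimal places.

x=-20.857 y=-10.465

eq1: (x − 8.346)² + (y + 36.018)² = 38.8044418008²
eq2: (x + 17.763)² + (y + 35.511)² = 25.2362403570²
eq3: (x + 4.702)² + (y − 6.441)² = 23.3841045868²
eq1−eq2, eq1−eq3 (x²,y² cancel):
  -52.218·x + 1.014·y = 1078.520126
  -26.096·x + 84.918·y = -344.388399
det = -52.218·84.918 − 1.014·-26.096 = -4407.786780
x = (1078.520126·84.918 − 1.014·-344.388399) / -4407.786780 = -20.857402
y = (-52.218·-344.388399 − 1078.520126·-26.096) / -4407.786780 = -10.465192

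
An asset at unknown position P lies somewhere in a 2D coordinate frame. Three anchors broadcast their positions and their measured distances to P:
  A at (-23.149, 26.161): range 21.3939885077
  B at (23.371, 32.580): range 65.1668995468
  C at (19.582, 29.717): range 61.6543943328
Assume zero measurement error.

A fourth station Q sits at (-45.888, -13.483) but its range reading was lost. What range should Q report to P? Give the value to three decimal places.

50.560

eq1: (x + 23.149)² + (y − 26.161)² = 21.3939885077²
eq2: (x − 23.371)² + (y − 32.580)² = 65.1668995468²
eq3: (x − 19.582)² + (y − 29.717)² = 61.6543943328²
eq2−eq1, eq2−eq3 (x²,y² cancel):
  -93.040·x − 12.838·y = 3401.636133
  -7.578·x − 5.726·y = 104.355228
det = -93.040·-5.726 − -12.838·-7.578 = 435.460676
x = (3401.636133·-5.726 − -12.838·104.355228) / 435.460676 = -41.652570
y = (-93.040·104.355228 − 3401.636133·-7.578) / 435.460676 = 36.899746
|P − Q| = √((-41.652570 − -45.888)² + (36.899746 − -13.483)²) = 50.560458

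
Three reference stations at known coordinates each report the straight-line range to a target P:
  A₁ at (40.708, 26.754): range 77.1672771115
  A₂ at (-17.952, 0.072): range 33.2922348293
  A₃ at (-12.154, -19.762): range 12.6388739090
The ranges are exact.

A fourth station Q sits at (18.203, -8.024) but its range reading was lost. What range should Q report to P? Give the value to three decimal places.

36.487

eq1: (x − 40.708)² + (y − 26.754)² = 77.1672771115²
eq2: (x + 17.952)² + (y − 0.072)² = 33.2922348293²
eq3: (x + 12.154)² + (y + 19.762)² = 12.6388739090²
eq3−eq1, eq3−eq2 (x²,y² cancel):
  105.724·x + 93.032·y = -3960.386103
  -11.596·x + 39.668·y = -1164.608638
det = 105.724·39.668 − 93.032·-11.596 = 5272.658704
x = (-3960.386103·39.668 − 93.032·-1164.608638) / 5272.658704 = -9.246706
y = (105.724·-1164.608638 − -3960.386103·-11.596) / 5272.658704 = -32.061950
|P − Q| = √((-9.246706 − 18.203)² + (-32.061950 − -8.024)²) = 36.487113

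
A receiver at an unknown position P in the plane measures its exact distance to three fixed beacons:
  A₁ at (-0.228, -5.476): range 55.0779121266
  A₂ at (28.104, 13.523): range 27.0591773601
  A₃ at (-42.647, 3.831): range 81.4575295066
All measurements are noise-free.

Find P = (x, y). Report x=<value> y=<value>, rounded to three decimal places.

eq1: (x + 0.228)² + (y + 5.476)² = 55.0779121266²
eq2: (x − 28.104)² + (y − 13.523)² = 27.0591773601²
eq3: (x + 42.647)² + (y − 3.831)² = 81.4575295066²
eq3−eq2, eq3−eq1 (x²,y² cancel):
  141.502·x + 19.384·y = 5042.393209
  84.838·x − 18.614·y = 1798.348099
det = 141.502·-18.614 − 19.384·84.838 = -4278.418020
x = (5042.393209·-18.614 − 19.384·1798.348099) / -4278.418020 = 30.085486
y = (141.502·1798.348099 − 5042.393209·84.838) / -4278.418020 = 40.509530

x=30.085 y=40.510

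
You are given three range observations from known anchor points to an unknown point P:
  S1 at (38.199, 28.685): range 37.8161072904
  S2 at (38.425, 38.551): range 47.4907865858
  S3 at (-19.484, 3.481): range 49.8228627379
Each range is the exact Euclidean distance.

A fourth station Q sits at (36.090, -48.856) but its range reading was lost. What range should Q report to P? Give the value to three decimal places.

41.472

eq1: (x − 38.199)² + (y − 28.685)² = 37.8161072904²
eq2: (x − 38.425)² + (y − 38.551)² = 47.4907865858²
eq3: (x + 19.484)² + (y − 3.481)² = 49.8228627379²
eq1−eq2, eq1−eq3 (x²,y² cancel):
  0.452·x + 19.732·y = -144.649440
  -115.366·x − 50.408·y = -2942.508890
det = 0.452·-50.408 − 19.732·-115.366 = 2253.617496
x = (-144.649440·-50.408 − 19.732·-2942.508890) / 2253.617496 = 28.999187
y = (0.452·-2942.508890 − -144.649440·-115.366) / 2253.617496 = -7.994986
|P − Q| = √((28.999187 − 36.090)² + (-7.994986 − -48.856)²) = 41.471702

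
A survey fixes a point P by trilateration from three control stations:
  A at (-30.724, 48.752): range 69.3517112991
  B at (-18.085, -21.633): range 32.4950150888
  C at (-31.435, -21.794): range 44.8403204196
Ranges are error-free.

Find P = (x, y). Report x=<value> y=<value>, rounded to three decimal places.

eq1: (x + 30.724)² + (y − 48.752)² = 69.3517112991²
eq2: (x + 18.085)² + (y + 21.633)² = 32.4950150888²
eq3: (x + 31.435)² + (y + 21.794)² = 44.8403204196²
eq3−eq1, eq3−eq2 (x²,y² cancel):
  1.422·x + 141.092·y = -941.421506
  26.700·x + 0.322·y = 286.644583
det = 1.422·0.322 − 141.092·26.700 = -3766.698516
x = (-941.421506·0.322 − 141.092·286.644583) / -3766.698516 = 10.817536
y = (1.422·286.644583 − -941.421506·26.700) / -3766.698516 = -6.781420

x=10.818 y=-6.781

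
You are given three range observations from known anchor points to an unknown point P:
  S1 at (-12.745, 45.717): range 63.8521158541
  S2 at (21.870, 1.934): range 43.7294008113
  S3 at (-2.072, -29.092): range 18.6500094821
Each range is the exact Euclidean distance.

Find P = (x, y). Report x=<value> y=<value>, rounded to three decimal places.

x=-17.057 y=-17.989

eq1: (x + 12.745)² + (y − 45.717)² = 63.8521158541²
eq2: (x − 21.870)² + (y − 1.934)² = 43.7294008113²
eq3: (x + 2.072)² + (y + 29.092)² = 18.6500094821²
eq2−eq1, eq2−eq3 (x²,y² cancel):
  -69.230·x + 87.566·y = -394.390346
  -47.884·x − 62.052·y = 1933.038034
det = -69.230·-62.052 − 87.566·-47.884 = 8488.870304
x = (-394.390346·-62.052 − 87.566·1933.038034) / 8488.870304 = -17.057122
y = (-69.230·1933.038034 − -394.390346·-47.884) / 8488.870304 = -17.989344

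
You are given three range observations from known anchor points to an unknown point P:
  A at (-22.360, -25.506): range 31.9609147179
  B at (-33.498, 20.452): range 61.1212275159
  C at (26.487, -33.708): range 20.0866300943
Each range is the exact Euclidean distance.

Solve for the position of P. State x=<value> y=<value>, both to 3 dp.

eq1: (x + 22.360)² + (y + 25.506)² = 31.9609147179²
eq2: (x + 33.498)² + (y − 20.452)² = 61.1212275159²
eq3: (x − 26.487)² + (y + 33.708)² = 20.0866300943²
eq3−eq1, eq3−eq2 (x²,y² cancel):
  -97.694·x + 16.404·y = -1305.292158
  -119.970·x + 108.320·y = -3629.721870
det = -97.694·108.320 − 16.404·-119.970 = -8614.226200
x = (-1305.292158·108.320 − 16.404·-3629.721870) / -8614.226200 = 9.501409
y = (-97.694·-3629.721870 − -1305.292158·-119.970) / -8614.226200 = -22.985947

x=9.501 y=-22.986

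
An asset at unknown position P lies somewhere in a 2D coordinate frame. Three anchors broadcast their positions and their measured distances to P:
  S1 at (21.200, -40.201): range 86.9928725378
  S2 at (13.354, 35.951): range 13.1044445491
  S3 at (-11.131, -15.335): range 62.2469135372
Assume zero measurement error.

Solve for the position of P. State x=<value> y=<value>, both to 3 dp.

eq1: (x − 21.200)² + (y + 40.201)² = 86.9928725378²
eq2: (x − 13.354)² + (y − 35.951)² = 13.1044445491²
eq3: (x + 11.131)² + (y + 15.335)² = 62.2469135372²
eq1−eq3, eq1−eq2 (x²,y² cancel):
  -64.662·x + 49.732·y = 1986.582612
  -15.692·x + 152.304·y = 6801.276721
det = -64.662·152.304 − 49.732·-15.692 = -9067.886704
x = (1986.582612·152.304 − 49.732·6801.276721) / -9067.886704 = 3.934391
y = (-64.662·6801.276721 − 1986.582612·-15.692) / -9067.886704 = 45.061293

x=3.934 y=45.061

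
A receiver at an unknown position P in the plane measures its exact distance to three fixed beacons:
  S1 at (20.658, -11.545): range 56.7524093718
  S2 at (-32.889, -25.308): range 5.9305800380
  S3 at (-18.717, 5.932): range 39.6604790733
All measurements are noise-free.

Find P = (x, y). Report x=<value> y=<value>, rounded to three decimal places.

eq1: (x − 20.658)² + (y + 11.545)² = 56.7524093718²
eq2: (x + 32.889)² + (y + 25.308)² = 5.9305800380²
eq3: (x + 18.717)² + (y − 5.932)² = 39.6604790733²
eq1−eq3, eq1−eq2 (x²,y² cancel):
  -78.750·x + 34.954·y = 1473.357093
  -107.094·x − 27.526·y = 4347.805386
det = -78.750·-27.526 − 34.954·-107.094 = 5911.036176
x = (1473.357093·-27.526 − 34.954·4347.805386) / 5911.036176 = -32.571077
y = (-78.750·4347.805386 − 1473.357093·-107.094) / 5911.036176 = -31.230052

x=-32.571 y=-31.230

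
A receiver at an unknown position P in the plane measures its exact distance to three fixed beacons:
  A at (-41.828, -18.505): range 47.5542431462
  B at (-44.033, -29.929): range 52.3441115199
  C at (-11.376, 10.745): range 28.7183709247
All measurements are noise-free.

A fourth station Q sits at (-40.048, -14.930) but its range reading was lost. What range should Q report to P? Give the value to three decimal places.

45.466

eq1: (x + 41.828)² + (y + 18.505)² = 47.5542431462²
eq2: (x + 44.033)² + (y + 29.929)² = 52.3441115199²
eq3: (x + 11.376)² + (y − 10.745)² = 28.7183709247²
eq1−eq3, eq1−eq2 (x²,y² cancel):
  60.904·x + 58.500·y = -410.486995
  -4.410·x − 22.848·y = 264.133551
det = 60.904·-22.848 − 58.500·-4.410 = -1133.549592
x = (-410.486995·-22.848 − 58.500·264.133551) / -1133.549592 = 5.357512
y = (60.904·264.133551 − -410.486995·-4.410) / -1133.549592 = -12.594546
|P − Q| = √((5.357512 − -40.048)² + (-12.594546 − -14.930)²) = 45.465535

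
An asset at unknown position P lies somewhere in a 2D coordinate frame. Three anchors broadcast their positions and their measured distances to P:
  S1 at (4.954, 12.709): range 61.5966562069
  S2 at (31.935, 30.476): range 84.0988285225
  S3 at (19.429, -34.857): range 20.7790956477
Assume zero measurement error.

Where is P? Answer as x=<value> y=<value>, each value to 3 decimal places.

x=4.097 y=-48.882

eq1: (x − 4.954)² + (y − 12.709)² = 61.5966562069²
eq2: (x − 31.935)² + (y − 30.476)² = 84.0988285225²
eq3: (x − 19.429)² + (y + 34.857)² = 20.7790956477²
eq3−eq1, eq3−eq2 (x²,y² cancel):
  -28.950·x + 95.132·y = -4768.812933
  25.012·x + 130.666·y = -6284.707832
det = -28.950·130.666 − 95.132·25.012 = -6162.222284
x = (-4768.812933·130.666 − 95.132·-6284.707832) / -6162.222284 = 4.096718
y = (-28.950·-6284.707832 − -4768.812933·25.012) / -6162.222284 = -48.881690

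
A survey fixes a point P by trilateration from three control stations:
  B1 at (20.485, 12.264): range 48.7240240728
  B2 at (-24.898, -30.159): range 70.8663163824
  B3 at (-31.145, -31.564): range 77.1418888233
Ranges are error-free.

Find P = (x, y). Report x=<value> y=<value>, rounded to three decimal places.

eq1: (x − 20.485)² + (y − 12.264)² = 48.7240240728²
eq2: (x + 24.898)² + (y + 30.159)² = 70.8663163824²
eq3: (x + 31.145)² + (y + 31.564)² = 77.1418888233²
eq1−eq3, eq1−eq2 (x²,y² cancel):
  -103.260·x − 87.656·y = -2180.584289
  -90.766·x − 84.846·y = -1688.569512
det = -103.260·-84.846 − -87.656·-90.766 = 805.013464
x = (-2180.584289·-84.846 − -87.656·-1688.569512) / 805.013464 = 45.962716
y = (-103.260·-1688.569512 − -2180.584289·-90.766) / 805.013464 = -29.268114

x=45.963 y=-29.268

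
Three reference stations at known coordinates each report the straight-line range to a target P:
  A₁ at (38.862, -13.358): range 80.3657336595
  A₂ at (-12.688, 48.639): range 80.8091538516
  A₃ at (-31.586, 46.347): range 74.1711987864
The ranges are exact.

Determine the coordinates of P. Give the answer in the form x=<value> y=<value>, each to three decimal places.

x=-40.283 y=-27.313

eq1: (x − 38.862)² + (y + 13.358)² = 80.3657336595²
eq2: (x + 12.688)² + (y − 48.639)² = 80.8091538516²
eq3: (x + 31.586)² + (y − 46.347)² = 74.1711987864²
eq1−eq3, eq1−eq2 (x²,y² cancel):
  -140.896·x + 119.410·y = 2414.313014
  -103.100·x + 123.994·y = 766.578257
det = -140.896·123.994 − 119.410·-103.100 = -5159.087624
x = (2414.313014·123.994 − 119.410·766.578257) / -5159.087624 = -40.282940
y = (-140.896·766.578257 − 2414.313014·-103.100) / -5159.087624 = -27.312554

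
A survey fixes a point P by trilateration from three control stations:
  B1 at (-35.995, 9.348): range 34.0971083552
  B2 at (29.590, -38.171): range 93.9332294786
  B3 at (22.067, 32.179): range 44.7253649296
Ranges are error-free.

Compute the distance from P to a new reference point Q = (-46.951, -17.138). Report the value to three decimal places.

62.751

eq1: (x + 35.995)² + (y − 9.348)² = 34.0971083552²
eq2: (x − 29.590)² + (y + 38.171)² = 93.9332294786²
eq3: (x − 22.067)² + (y − 32.179)² = 44.7253649296²
eq1−eq2, eq1−eq3 (x²,y² cancel):
  131.170·x − 95.038·y = -6711.270590
  116.124·x + 45.662·y = -698.330069
det = 131.170·45.662 − -95.038·116.124 = 17025.677252
x = (-6711.270590·45.662 − -95.038·-698.330069) / 17025.677252 = -21.897392
y = (131.170·-698.330069 − -6711.270590·116.124) / 17025.677252 = 40.394260
|P − Q| = √((-21.897392 − -46.951)² + (40.394260 − -17.138)²) = 62.750651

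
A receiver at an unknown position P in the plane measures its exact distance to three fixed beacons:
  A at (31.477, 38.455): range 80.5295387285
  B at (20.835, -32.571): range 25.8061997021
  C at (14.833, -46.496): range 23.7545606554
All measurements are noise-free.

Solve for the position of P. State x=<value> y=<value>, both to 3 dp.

x=-4.959 y=-33.360

eq1: (x − 31.477)² + (y − 38.455)² = 80.5295387285²
eq2: (x − 20.835)² + (y + 32.571)² = 25.8061997021²
eq3: (x − 14.833)² + (y + 46.496)² = 23.7545606554²
eq3−eq1, eq3−eq2 (x²,y² cancel):
  33.288·x + 169.902·y = -5833.034807
  12.004·x + 27.850·y = -988.609430
det = 33.288·27.850 − 169.902·12.004 = -1112.432808
x = (-5833.034807·27.850 − 169.902·-988.609430) / -1112.432808 = -4.959131
y = (33.288·-988.609430 − -5833.034807·12.004) / -1112.432808 = -33.360144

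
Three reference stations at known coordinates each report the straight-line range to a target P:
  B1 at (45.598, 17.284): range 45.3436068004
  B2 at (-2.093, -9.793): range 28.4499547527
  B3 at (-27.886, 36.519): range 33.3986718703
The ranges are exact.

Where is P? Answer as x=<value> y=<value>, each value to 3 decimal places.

x=0.272 y=18.558

eq1: (x − 45.598)² + (y − 17.284)² = 45.3436068004²
eq2: (x + 2.093)² + (y + 9.793)² = 28.4499547527²
eq3: (x + 27.886)² + (y − 36.519)² = 33.3986718703²
eq1−eq2, eq1−eq3 (x²,y² cancel):
  -95.382·x − 54.154·y = -1030.988010
  -146.968·x + 38.470·y = 673.923492
det = -95.382·38.470 − -54.154·-146.968 = -11628.250612
x = (-1030.988010·38.470 − -54.154·673.923492) / -11628.250612 = 0.272307
y = (-95.382·673.923492 − -1030.988010·-146.968) / -11628.250612 = 18.558459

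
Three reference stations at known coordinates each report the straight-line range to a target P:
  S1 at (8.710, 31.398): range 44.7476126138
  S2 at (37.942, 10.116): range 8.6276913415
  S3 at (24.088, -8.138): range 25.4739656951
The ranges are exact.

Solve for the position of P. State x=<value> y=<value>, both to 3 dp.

eq1: (x − 8.710)² + (y − 31.398)² = 44.7476126138²
eq2: (x − 37.942)² + (y − 10.116)² = 8.6276913415²
eq3: (x − 24.088)² + (y + 8.138)² = 25.4739656951²
eq1−eq2, eq1−eq3 (x²,y² cancel):
  58.464·x − 42.564·y = 2408.142093
  30.756·x − 79.072·y = 938.186190
det = 58.464·-79.072 − -42.564·30.756 = -3313.767024
x = (2408.142093·-79.072 − -42.564·938.186190) / -3313.767024 = 45.411658
y = (58.464·938.186190 − 2408.142093·30.756) / -3313.767024 = 5.798446

x=45.412 y=5.798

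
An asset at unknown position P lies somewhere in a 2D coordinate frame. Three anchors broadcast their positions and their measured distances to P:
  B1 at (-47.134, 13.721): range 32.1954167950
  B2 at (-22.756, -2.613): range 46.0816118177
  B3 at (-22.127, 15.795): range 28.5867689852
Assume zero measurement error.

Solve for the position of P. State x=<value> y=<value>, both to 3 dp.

x=-32.539 y=42.418

eq1: (x + 47.134)² + (y − 13.721)² = 32.1954167950²
eq2: (x + 22.756)² + (y + 2.613)² = 46.0816118177²
eq3: (x + 22.127)² + (y − 15.795)² = 28.5867689852²
eq3−eq2, eq3−eq1 (x²,y² cancel):
  -1.258·x − 36.816·y = -1520.734436
  -50.014·x − 4.148·y = 1451.452141
det = -1.258·-4.148 − -36.816·-50.014 = -1836.097240
x = (-1520.734436·-4.148 − -36.816·1451.452141) / -1836.097240 = -32.538946
y = (-1.258·1451.452141 − -1520.734436·-50.014) / -1836.097240 = 42.418199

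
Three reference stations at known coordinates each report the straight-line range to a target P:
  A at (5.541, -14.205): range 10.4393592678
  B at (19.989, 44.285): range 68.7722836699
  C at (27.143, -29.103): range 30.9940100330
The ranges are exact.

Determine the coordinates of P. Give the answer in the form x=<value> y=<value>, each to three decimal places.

x=-2.675 y=-20.646

eq1: (x − 5.541)² + (y + 14.205)² = 10.4393592678²
eq2: (x − 19.989)² + (y − 44.285)² = 68.7722836699²
eq3: (x − 27.143)² + (y + 29.103)² = 30.9940100330²
eq3−eq1, eq3−eq2 (x²,y² cancel):
  -43.204·x + 29.796·y = -499.593916
  -14.308·x + 146.776·y = -2992.004055
det = -43.204·146.776 − 29.796·-14.308 = -5914.989136
x = (-499.593916·146.776 − 29.796·-2992.004055) / -5914.989136 = -2.674790
y = (-43.204·-2992.004055 − -499.593916·-14.308) / -5914.989136 = -20.645575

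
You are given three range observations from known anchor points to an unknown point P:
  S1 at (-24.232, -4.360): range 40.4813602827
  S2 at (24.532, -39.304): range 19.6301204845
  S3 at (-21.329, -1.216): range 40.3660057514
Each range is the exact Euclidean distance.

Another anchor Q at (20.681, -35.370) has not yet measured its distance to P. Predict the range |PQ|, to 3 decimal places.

eq1: (x + 24.232)² + (y + 4.360)² = 40.4813602827²
eq2: (x − 24.532)² + (y + 39.304)² = 19.6301204845²
eq3: (x + 21.329)² + (y + 1.216)² = 40.3660057514²
eq3−eq2, eq3−eq1 (x²,y² cancel):
  91.722·x − 76.176·y = 2934.291333
  -5.806·x − 6.288·y = 140.468417
det = 91.722·-6.288 − -76.176·-5.806 = -1019.025792
x = (2934.291333·-6.288 − -76.176·140.468417) / -1019.025792 = 7.605795
y = (91.722·140.468417 − 2934.291333·-5.806) / -1019.025792 = -29.361906
|P − Q| = √((7.605795 − 20.681)² + (-29.361906 − -35.370)²) = 14.389516

14.390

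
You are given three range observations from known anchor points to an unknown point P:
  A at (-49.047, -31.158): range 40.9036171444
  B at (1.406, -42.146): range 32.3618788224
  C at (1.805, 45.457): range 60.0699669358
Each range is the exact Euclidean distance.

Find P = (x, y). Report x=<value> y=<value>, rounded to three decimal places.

x=-12.445 y=-12.898

eq1: (x + 49.047)² + (y + 31.158)² = 40.9036171444²
eq2: (x − 1.406)² + (y + 42.146)² = 32.3618788224²
eq3: (x − 1.805)² + (y − 45.457)² = 60.0699669358²
eq1−eq3, eq1−eq2 (x²,y² cancel):
  101.704·x + 153.230·y = -3242.127331
  100.906·x − 21.976·y = -972.352326
det = 101.704·-21.976 − 153.230·100.906 = -17696.873484
x = (-3242.127331·-21.976 − 153.230·-972.352326) / -17696.873484 = -12.445280
y = (101.704·-972.352326 − -3242.127331·100.906) / -17696.873484 = -12.898209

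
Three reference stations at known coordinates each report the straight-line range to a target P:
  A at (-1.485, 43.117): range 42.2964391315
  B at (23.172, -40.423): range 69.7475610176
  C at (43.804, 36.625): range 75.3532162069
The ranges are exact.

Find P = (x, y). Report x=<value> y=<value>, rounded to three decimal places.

eq1: (x + 1.485)² + (y − 43.117)² = 42.2964391315²
eq2: (x − 23.172)² + (y + 40.423)² = 69.7475610176²
eq3: (x − 43.804)² + (y − 36.625)² = 75.3532162069²
eq3−eq2, eq3−eq1 (x²,y² cancel):
  -41.264·x − 154.096·y = -275.835603
  -90.578·x + 12.984·y = 2490.218303
det = -41.264·12.984 − -154.096·-90.578 = -14493.479264
x = (-275.835603·12.984 − -154.096·2490.218303) / -14493.479264 = -26.229122
y = (-41.264·2490.218303 − -275.835603·-90.578) / -14493.479264 = 8.813688

x=-26.229 y=8.814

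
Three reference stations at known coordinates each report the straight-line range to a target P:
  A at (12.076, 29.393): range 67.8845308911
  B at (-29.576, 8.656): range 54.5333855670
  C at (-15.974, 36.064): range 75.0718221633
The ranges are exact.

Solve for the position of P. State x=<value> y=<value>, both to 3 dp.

eq1: (x − 12.076)² + (y − 29.393)² = 67.8845308911²
eq2: (x + 29.576)² + (y − 8.656)² = 54.5333855670²
eq3: (x + 15.974)² + (y − 36.064)² = 75.0718221633²
eq2−eq1, eq2−eq3 (x²,y² cancel):
  83.304·x + 41.474·y = -1574.307280
  27.204·x + 54.816·y = -2055.773682
det = 83.304·54.816 − 41.474·27.204 = 3438.133368
x = (-1574.307280·54.816 − 41.474·-2055.773682) / 3438.133368 = -0.301347
y = (83.304·-2055.773682 − -1574.307280·27.204) / 3438.133368 = -37.353617

x=-0.301 y=-37.354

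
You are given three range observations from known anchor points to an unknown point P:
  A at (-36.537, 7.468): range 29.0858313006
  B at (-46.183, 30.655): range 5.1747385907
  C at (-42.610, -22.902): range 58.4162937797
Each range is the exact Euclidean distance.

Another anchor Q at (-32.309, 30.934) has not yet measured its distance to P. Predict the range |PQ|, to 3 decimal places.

eq1: (x + 36.537)² + (y − 7.468)² = 29.0858313006²
eq2: (x + 46.183)² + (y − 30.655)² = 5.1747385907²
eq3: (x + 42.610)² + (y + 22.902)² = 58.4162937797²
eq3−eq2, eq3−eq1 (x²,y² cancel):
  -7.146·x + 107.114·y = 4118.170269
  12.146·x + 60.740·y = 1617.087486
det = -7.146·60.740 − 107.114·12.146 = -1735.054684
x = (4118.170269·60.740 − 107.114·1617.087486) / -1735.054684 = -44.335751
y = (-7.146·1617.087486 − 4118.170269·12.146) / -1735.054684 = 35.488797
|P − Q| = √((-44.335751 − -32.309)² + (35.488797 − 30.934)²) = 12.860363

12.860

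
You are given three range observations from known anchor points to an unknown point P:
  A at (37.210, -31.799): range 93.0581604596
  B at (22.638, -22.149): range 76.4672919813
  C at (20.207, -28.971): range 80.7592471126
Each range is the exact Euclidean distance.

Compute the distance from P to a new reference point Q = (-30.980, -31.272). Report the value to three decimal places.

71.333

eq1: (x − 37.210)² + (y + 31.799)² = 93.0581604596²
eq2: (x − 22.638)² + (y + 22.149)² = 76.4672919813²
eq3: (x − 20.207)² + (y + 28.971)² = 80.7592471126²
eq1−eq3, eq1−eq2 (x²,y² cancel):
  -34.006·x + 5.656·y = 989.646423
  -29.144·x + 19.300·y = 1419.871229
det = -34.006·19.300 − 5.656·-29.144 = -491.477336
x = (989.646423·19.300 − 5.656·1419.871229) / -491.477336 = -22.522675
y = (-34.006·1419.871229 − 989.646423·-29.144) / -491.477336 = 39.558051
|P − Q| = √((-22.522675 − -30.980)² + (39.558051 − -31.272)²) = 71.333180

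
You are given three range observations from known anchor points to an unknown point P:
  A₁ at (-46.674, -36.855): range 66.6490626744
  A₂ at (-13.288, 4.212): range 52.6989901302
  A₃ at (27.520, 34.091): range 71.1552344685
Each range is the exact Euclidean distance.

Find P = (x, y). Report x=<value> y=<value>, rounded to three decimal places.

eq1: (x + 46.674)² + (y + 36.855)² = 66.6490626744²
eq2: (x + 13.288)² + (y − 4.212)² = 52.6989901302²
eq3: (x − 27.520)² + (y − 34.091)² = 71.1552344685²
eq3−eq2, eq3−eq1 (x²,y² cancel):
  -81.616·x − 59.758·y = 560.649039
  -148.388·x − 141.892·y = 2238.176457
det = -81.616·-141.892 − -59.758·-148.388 = 2713.287368
x = (560.649039·-141.892 − -59.758·2238.176457) / 2713.287368 = 19.974786
y = (-81.616·2238.176457 − 560.649039·-148.388) / 2713.287368 = -36.663061

x=19.975 y=-36.663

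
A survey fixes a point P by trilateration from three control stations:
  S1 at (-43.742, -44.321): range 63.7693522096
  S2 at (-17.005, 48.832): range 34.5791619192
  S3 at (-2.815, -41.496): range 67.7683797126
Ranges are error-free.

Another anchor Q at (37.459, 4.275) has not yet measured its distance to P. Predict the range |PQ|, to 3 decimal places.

72.857

eq1: (x + 43.742)² + (y + 44.321)² = 63.7693522096²
eq2: (x + 17.005)² + (y − 48.832)² = 34.5791619192²
eq3: (x + 2.815)² + (y + 41.496)² = 67.7683797126²
eq1−eq3, eq1−eq2 (x²,y² cancel):
  81.854·x + 5.650·y = -2673.894372
  53.474·x + 186.306·y = 1666.832486
det = 81.854·186.306 − 5.650·53.474 = 14947.763224
x = (-2673.894372·186.306 − 5.650·1666.832486) / 14947.763224 = -33.956931
y = (81.854·1666.832486 − -2673.894372·53.474) / 14947.763224 = 18.693147
|P − Q| = √((-33.956931 − 37.459)² + (18.693147 − 4.275)²) = 72.856834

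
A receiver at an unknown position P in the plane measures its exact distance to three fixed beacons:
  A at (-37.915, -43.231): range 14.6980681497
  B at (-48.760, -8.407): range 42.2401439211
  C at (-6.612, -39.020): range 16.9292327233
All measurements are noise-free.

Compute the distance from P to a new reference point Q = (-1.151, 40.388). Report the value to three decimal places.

eq1: (x + 37.915)² + (y + 43.231)² = 14.6980681497²
eq2: (x + 48.760)² + (y + 8.407)² = 42.2401439211²
eq3: (x + 6.612)² + (y + 39.020)² = 16.9292327233²
eq2−eq3, eq2−eq1 (x²,y² cancel):
  84.296·x − 61.226·y = 615.694533
  21.690·x − 69.648·y = 2426.447888
det = 84.296·-69.648 − -61.226·21.690 = -4543.055868
x = (615.694533·-69.648 − -61.226·2426.447888) / -4543.055868 = -23.261833
y = (84.296·2426.447888 − 615.694533·21.690) / -4543.055868 = -42.083004
|P − Q| = √((-23.261833 − -1.151)² + (-42.083004 − 40.388)²) = 85.383578

85.384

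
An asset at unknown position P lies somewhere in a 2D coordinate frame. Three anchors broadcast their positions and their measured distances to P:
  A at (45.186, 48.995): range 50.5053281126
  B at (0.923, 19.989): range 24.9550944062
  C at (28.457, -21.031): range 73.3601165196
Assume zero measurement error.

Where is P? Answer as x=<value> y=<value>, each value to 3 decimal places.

x=-5.092 y=44.208

eq1: (x − 45.186)² + (y − 48.995)² = 50.5053281126²
eq2: (x − 0.923)² + (y − 19.989)² = 24.9550944062²
eq3: (x − 28.457)² + (y + 21.031)² = 73.3601165196²
eq3−eq2, eq3−eq1 (x²,y² cancel):
  -55.068·x + 82.040·y = 3907.258199
  33.458·x + 140.052·y = 6021.099339
det = -55.068·140.052 − 82.040·33.458 = -10457.277856
x = (3907.258199·140.052 − 82.040·6021.099339) / -10457.277856 = -5.091988
y = (-55.068·6021.099339 − 3907.258199·33.458) / -10457.277856 = 44.208345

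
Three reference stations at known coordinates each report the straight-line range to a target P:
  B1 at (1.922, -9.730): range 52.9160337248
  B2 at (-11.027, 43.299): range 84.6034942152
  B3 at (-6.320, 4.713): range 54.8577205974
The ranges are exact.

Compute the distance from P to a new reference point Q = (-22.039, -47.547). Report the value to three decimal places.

26.573

eq1: (x − 1.922)² + (y + 9.730)² = 52.9160337248²
eq2: (x + 11.027)² + (y − 43.299)² = 84.6034942152²
eq3: (x + 6.320)² + (y − 4.713)² = 54.8577205974²
eq1−eq3, eq1−eq2 (x²,y² cancel):
  -16.484·x + 28.886·y = -245.475099
  -25.898·x + 106.058·y = -2459.613462
det = -16.484·106.058 − 28.886·-25.898 = -1000.170444
x = (-245.475099·106.058 − 28.886·-2459.613462) / -1000.170444 = -45.006125
y = (-16.484·-2459.613462 − -245.475099·-25.898) / -1000.170444 = -34.181128
|P − Q| = √((-45.006125 − -22.039)² + (-34.181128 − -47.547)²) = 26.573208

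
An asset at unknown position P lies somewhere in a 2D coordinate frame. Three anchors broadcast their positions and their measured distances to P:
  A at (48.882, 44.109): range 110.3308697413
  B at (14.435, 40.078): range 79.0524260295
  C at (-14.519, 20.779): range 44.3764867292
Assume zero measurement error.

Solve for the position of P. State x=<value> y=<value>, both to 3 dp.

x=-48.487 y=-7.777

eq1: (x − 48.882)² + (y − 44.109)² = 110.3308697413²
eq2: (x − 14.435)² + (y − 40.078)² = 79.0524260295²
eq3: (x + 14.519)² + (y − 20.779)² = 44.3764867292²
eq1−eq3, eq1−eq2 (x²,y² cancel):
  -126.802·x − 46.660·y = 6511.142640
  -68.894·x − 8.062·y = 3403.176261
det = -126.802·-8.062 − -46.660·-68.894 = -2192.316316
x = (6511.142640·-8.062 − -46.660·3403.176261) / -2192.316316 = -48.487242
y = (-126.802·3403.176261 − 6511.142640·-68.894) / -2192.316316 = -7.776754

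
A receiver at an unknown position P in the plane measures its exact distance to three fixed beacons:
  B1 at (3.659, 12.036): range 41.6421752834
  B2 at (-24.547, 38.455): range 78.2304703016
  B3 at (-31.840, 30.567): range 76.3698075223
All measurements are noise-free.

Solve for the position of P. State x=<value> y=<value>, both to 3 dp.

x=18.483 y=-26.878

eq1: (x − 3.659)² + (y − 12.036)² = 41.6421752834²
eq2: (x + 24.547)² + (y − 38.455)² = 78.2304703016²
eq3: (x + 31.840)² + (y − 30.567)² = 76.3698075223²
eq3−eq2, eq3−eq1 (x²,y² cancel):
  14.586·x + 15.776·y = -154.443838
  70.998·x − 37.062·y = 2308.403227
det = 14.586·-37.062 − 15.776·70.998 = -1660.650780
x = (-154.443838·-37.062 − 15.776·2308.403227) / -1660.650780 = 18.482737
y = (14.586·2308.403227 − -154.443838·70.998) / -1660.650780 = -26.878362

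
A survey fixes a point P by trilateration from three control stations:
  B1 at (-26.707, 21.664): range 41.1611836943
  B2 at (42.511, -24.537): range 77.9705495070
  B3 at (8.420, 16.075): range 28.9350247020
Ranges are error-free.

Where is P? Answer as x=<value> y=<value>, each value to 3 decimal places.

x=7.210 y=44.985

eq1: (x + 26.707)² + (y − 21.664)² = 41.1611836943²
eq2: (x − 42.511)² + (y + 24.537)² = 77.9705495070²
eq3: (x − 8.420)² + (y − 16.075)² = 28.9350247020²
eq1−eq3, eq1−eq2 (x²,y² cancel):
  70.254·x − 11.178·y = 3.716669
  138.436·x − 92.402·y = -3158.506802
det = 70.254·-92.402 − -11.178·138.436 = -4944.172500
x = (3.716669·-92.402 − -11.178·-3158.506802) / -4944.172500 = 7.210350
y = (70.254·-3158.506802 − 3.716669·138.436) / -4944.172500 = 44.984729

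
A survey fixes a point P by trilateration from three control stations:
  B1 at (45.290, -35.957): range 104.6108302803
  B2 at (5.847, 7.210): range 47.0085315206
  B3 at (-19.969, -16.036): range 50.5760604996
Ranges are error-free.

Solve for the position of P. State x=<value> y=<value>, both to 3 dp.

eq1: (x − 45.290)² + (y + 35.957)² = 104.6108302803²
eq2: (x − 5.847)² + (y − 7.210)² = 47.0085315206²
eq3: (x + 19.969)² + (y + 16.036)² = 50.5760604996²
eq3−eq1, eq3−eq2 (x²,y² cancel):
  130.518·x − 39.842·y = -5697.312224
  51.632·x + 46.492·y = -221.606888
det = 130.518·46.492 − -39.842·51.632 = 8125.165000
x = (-5697.312224·46.492 − -39.842·-221.606888) / 8125.165000 = -33.686541
y = (130.518·-221.606888 − -5697.312224·51.632) / 8125.165000 = 32.644252

x=-33.687 y=32.644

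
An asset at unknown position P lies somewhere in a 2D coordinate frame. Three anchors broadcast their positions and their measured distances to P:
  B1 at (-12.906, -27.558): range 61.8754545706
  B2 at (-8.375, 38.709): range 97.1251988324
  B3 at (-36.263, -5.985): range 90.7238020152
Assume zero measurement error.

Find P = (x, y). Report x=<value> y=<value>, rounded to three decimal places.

eq1: (x + 12.906)² + (y + 27.558)² = 61.8754545706²
eq2: (x + 8.375)² + (y − 38.709)² = 97.1251988324²
eq3: (x + 36.263)² + (y + 5.985)² = 90.7238020152²
eq2−eq3, eq2−eq1 (x²,y² cancel):
  -55.776·x − 89.388·y = 984.794084
  -9.062·x − 132.534·y = 4962.213264
det = -55.776·-132.534 − -89.388·-9.062 = 6582.182328
x = (984.794084·-132.534 − -89.388·4962.213264) / 6582.182328 = 47.559245
y = (-55.776·4962.213264 − 984.794084·-9.062) / 6582.182328 = -40.692918

x=47.559 y=-40.693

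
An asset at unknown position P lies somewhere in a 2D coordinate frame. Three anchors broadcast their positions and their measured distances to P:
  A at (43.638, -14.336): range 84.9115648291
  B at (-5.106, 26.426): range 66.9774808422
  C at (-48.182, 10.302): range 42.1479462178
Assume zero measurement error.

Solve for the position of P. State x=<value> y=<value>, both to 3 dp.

x=-39.629 y=-30.969

eq1: (x − 43.638)² + (y + 14.336)² = 84.9115648291²
eq2: (x + 5.106)² + (y − 26.426)² = 66.9774808422²
eq3: (x + 48.182)² + (y − 10.302)² = 42.1479462178²
eq1−eq2, eq1−eq3 (x²,y² cancel):
  -97.488·x + 81.524·y = 1338.599674
  -183.640·x + 49.276·y = 5751.364859
det = -97.488·49.276 − 81.524·-183.640 = 10167.248672
x = (1338.599674·49.276 − 81.524·5751.364859) / 10167.248672 = -39.628561
y = (-97.488·5751.364859 − 1338.599674·-183.640) / 10167.248672 = -30.968910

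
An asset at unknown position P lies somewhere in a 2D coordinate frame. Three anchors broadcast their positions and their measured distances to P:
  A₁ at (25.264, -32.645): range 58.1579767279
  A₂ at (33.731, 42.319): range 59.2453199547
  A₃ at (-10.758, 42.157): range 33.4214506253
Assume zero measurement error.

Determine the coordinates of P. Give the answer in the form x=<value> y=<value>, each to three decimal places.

eq1: (x − 25.264)² + (y + 32.645)² = 58.1579767279²
eq2: (x − 33.731)² + (y − 42.319)² = 59.2453199547²
eq3: (x + 10.758)² + (y − 42.157)² = 33.4214506253²
eq3−eq2, eq3−eq1 (x²,y² cancel):
  88.978·x + 0.324·y = -1357.283666
  72.044·x − 149.604·y = -2454.338387
det = 88.978·-149.604 − 0.324·72.044 = -13334.806968
x = (-1357.283666·-149.604 − 0.324·-2454.338387) / -13334.806968 = -15.287081
y = (88.978·-2454.338387 − -1357.283666·72.044) / -13334.806968 = 9.043849

x=-15.287 y=9.044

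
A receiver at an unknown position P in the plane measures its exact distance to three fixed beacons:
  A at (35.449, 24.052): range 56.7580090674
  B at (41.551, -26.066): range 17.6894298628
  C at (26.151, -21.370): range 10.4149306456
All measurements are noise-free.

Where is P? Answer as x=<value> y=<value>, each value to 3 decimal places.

eq1: (x − 35.449)² + (y − 24.052)² = 56.7580090674²
eq2: (x − 41.551)² + (y + 26.066)² = 17.6894298628²
eq3: (x − 26.151)² + (y + 21.370)² = 10.4149306456²
eq3−eq1, eq3−eq2 (x²,y² cancel):
  18.596·x + 90.844·y = -2418.422209
  30.800·x − 9.392·y = 1060.925107
det = 18.596·-9.392 − 90.844·30.800 = -2972.648832
x = (-2418.422209·-9.392 − 90.844·1060.925107) / -2972.648832 = 24.780882
y = (18.596·1060.925107 − -2418.422209·30.800) / -2972.648832 = -31.694416

x=24.781 y=-31.694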